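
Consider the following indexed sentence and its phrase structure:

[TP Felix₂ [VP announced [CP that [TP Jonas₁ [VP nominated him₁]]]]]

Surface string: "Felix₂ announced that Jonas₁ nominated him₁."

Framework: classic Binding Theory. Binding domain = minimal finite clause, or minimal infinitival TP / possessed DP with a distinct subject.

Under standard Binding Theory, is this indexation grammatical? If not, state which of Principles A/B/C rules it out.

Principle B

The two coindexed NPs are *Jonas₁* and *him₁*.
*him₁* is a pronoun. Its binding domain is the embedded TP, whose subject is Jonas₁.
*Jonas₁* c-commands it within that domain and carries the same index.
The pronoun is locally bound → Principle B violation.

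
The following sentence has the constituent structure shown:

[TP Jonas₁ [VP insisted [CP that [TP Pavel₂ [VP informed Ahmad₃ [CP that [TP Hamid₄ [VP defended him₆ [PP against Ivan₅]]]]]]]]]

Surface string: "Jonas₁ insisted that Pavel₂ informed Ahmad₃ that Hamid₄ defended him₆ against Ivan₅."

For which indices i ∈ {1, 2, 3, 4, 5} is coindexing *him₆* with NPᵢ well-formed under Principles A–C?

*him* is a pronoun, so Principle B applies: it must be free in its binding domain.
Binding domain of *him₆*: the embedded TP, whose subject is Hamid₄.
*Jonas₁* c-commands the pronoun but from outside its binding domain, and is not c-commanded by it → coindexation permitted.
*Pavel₂* c-commands the pronoun but from outside its binding domain, and is not c-commanded by it → coindexation permitted.
*Ahmad₃* c-commands the pronoun but from outside its binding domain, and is not c-commanded by it → coindexation permitted.
*Hamid₄* c-commands the pronoun within its binding domain → coindexation would violate Principle B.
*Ivan₅*: the pronoun c-commands this R-expression → coindexation would violate Principle C on *Ivan₅*.

{1, 2, 3}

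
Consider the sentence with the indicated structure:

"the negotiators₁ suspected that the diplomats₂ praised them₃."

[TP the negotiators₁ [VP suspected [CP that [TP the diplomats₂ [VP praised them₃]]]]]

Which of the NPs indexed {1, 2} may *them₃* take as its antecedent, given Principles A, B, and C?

*them* is a pronoun, so Principle B applies: it must be free in its binding domain.
Binding domain of *them₃*: the embedded TP, whose subject is the diplomats₂.
*the negotiators₁* c-commands the pronoun but from outside its binding domain, and is not c-commanded by it → coindexation permitted.
*the diplomats₂* c-commands the pronoun within its binding domain → coindexation would violate Principle B.

{1}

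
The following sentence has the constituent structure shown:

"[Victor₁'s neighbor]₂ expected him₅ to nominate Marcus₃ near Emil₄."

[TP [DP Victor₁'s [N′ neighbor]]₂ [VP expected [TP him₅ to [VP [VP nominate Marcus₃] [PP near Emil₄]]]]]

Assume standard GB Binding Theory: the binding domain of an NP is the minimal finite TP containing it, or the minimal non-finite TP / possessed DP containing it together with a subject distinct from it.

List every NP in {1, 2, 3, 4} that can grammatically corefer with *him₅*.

{1}

*him* is a pronoun, so Principle B applies: it must be free in its binding domain.
Binding domain of *him₅*: the matrix TP, whose subject is [Victor₁'s neighbor]₂.
*Victor₁* and the pronoun do not c-command one another → neither Principle B nor Principle C is at stake; coindexation permitted.
*[Victor₁'s neighbor]₂* c-commands the pronoun within its binding domain → coindexation would violate Principle B.
*Marcus₃*: the pronoun c-commands this R-expression → coindexation would violate Principle C on *Marcus₃*.
*Emil₄*: the pronoun c-commands this R-expression → coindexation would violate Principle C on *Emil₄*.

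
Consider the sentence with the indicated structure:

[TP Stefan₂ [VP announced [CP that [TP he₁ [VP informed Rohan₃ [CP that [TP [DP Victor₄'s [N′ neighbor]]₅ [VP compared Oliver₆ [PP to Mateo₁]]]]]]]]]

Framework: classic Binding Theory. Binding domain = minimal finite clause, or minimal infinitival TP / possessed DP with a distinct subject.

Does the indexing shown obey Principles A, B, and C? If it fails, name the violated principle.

The two coindexed NPs are *he₁* and *Mateo₁*.
*Mateo₁* is an R-expression. Principle C requires it to be free everywhere.
*he₁* c-commands it and carries the same index.
The R-expression is bound → Principle C violation.

Principle C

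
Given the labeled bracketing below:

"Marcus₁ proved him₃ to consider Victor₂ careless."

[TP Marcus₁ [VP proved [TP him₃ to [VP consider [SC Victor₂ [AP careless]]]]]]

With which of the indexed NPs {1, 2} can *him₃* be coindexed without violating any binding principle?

*him* is a pronoun, so Principle B applies: it must be free in its binding domain.
Binding domain of *him₃*: the matrix TP, whose subject is Marcus₁.
*Marcus₁* c-commands the pronoun within its binding domain → coindexation would violate Principle B.
*Victor₂*: the pronoun c-commands this R-expression → coindexation would violate Principle C on *Victor₂*.

none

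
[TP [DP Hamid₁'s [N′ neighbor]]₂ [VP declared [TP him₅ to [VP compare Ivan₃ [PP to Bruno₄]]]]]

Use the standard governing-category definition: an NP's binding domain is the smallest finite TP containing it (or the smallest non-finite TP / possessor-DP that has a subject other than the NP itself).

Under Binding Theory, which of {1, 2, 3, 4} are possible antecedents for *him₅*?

*him* is a pronoun, so Principle B applies: it must be free in its binding domain.
Binding domain of *him₅*: the matrix TP, whose subject is [Hamid₁'s neighbor]₂.
*Hamid₁* and the pronoun do not c-command one another → neither Principle B nor Principle C is at stake; coindexation permitted.
*[Hamid₁'s neighbor]₂* c-commands the pronoun within its binding domain → coindexation would violate Principle B.
*Ivan₃*: the pronoun c-commands this R-expression → coindexation would violate Principle C on *Ivan₃*.
*Bruno₄*: the pronoun c-commands this R-expression → coindexation would violate Principle C on *Bruno₄*.

{1}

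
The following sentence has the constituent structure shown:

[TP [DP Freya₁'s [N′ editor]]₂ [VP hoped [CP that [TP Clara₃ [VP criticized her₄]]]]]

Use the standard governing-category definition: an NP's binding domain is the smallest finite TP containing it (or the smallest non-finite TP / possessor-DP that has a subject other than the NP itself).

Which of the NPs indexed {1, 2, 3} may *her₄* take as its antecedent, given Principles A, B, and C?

{1, 2}

*her* is a pronoun, so Principle B applies: it must be free in its binding domain.
Binding domain of *her₄*: the embedded TP, whose subject is Clara₃.
*Freya₁* and the pronoun do not c-command one another → neither Principle B nor Principle C is at stake; coindexation permitted.
*[Freya₁'s editor]₂* c-commands the pronoun but from outside its binding domain, and is not c-commanded by it → coindexation permitted.
*Clara₃* c-commands the pronoun within its binding domain → coindexation would violate Principle B.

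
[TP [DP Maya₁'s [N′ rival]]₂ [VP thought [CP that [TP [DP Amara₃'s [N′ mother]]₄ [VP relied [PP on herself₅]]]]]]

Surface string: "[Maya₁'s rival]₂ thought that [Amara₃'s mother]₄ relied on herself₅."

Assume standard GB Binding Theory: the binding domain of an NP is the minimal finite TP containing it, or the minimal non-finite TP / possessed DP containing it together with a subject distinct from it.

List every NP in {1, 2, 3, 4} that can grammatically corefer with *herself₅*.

*herself* is an anaphor, so Principle A applies: it must be bound in its binding domain.
Binding domain of *herself₅*: the embedded TP, whose subject is [Amara₃'s mother]₄.
*Maya₁* does not c-command the anaphor → cannot bind it.
*[Maya₁'s rival]₂* c-commands the anaphor but is outside its binding domain → cannot satisfy Principle A.
*Amara₃* does not c-command the anaphor → cannot bind it.
*[Amara₃'s mother]₄* c-commands the anaphor within its binding domain → licit binder.

{4}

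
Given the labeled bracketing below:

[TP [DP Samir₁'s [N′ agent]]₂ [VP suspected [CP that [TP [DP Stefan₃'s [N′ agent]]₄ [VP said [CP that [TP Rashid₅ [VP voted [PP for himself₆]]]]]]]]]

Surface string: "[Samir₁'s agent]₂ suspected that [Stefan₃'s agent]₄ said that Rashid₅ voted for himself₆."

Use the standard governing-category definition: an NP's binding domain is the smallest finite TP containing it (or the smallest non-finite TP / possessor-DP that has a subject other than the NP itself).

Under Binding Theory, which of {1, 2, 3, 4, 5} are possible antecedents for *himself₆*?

{5}

*himself* is an anaphor, so Principle A applies: it must be bound in its binding domain.
Binding domain of *himself₆*: the embedded TP, whose subject is Rashid₅.
*Samir₁* does not c-command the anaphor → cannot bind it.
*[Samir₁'s agent]₂* c-commands the anaphor but is outside its binding domain → cannot satisfy Principle A.
*Stefan₃* does not c-command the anaphor → cannot bind it.
*[Stefan₃'s agent]₄* c-commands the anaphor but is outside its binding domain → cannot satisfy Principle A.
*Rashid₅* c-commands the anaphor within its binding domain → licit binder.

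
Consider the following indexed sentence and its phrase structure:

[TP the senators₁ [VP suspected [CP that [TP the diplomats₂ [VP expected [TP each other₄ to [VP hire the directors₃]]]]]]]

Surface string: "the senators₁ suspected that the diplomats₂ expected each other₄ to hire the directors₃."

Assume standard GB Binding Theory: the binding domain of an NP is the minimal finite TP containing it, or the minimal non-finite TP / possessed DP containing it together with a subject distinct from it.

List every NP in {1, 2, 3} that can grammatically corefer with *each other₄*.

{2}

*each other* is an anaphor, so Principle A applies: it must be bound in its binding domain.
Binding domain of *each other₄*: the embedded TP, whose subject is the diplomats₂.
*the senators₁* c-commands the anaphor but is outside its binding domain → cannot satisfy Principle A.
*the diplomats₂* c-commands the anaphor within its binding domain → licit binder.
*the directors₃* does not c-command the anaphor → cannot bind it.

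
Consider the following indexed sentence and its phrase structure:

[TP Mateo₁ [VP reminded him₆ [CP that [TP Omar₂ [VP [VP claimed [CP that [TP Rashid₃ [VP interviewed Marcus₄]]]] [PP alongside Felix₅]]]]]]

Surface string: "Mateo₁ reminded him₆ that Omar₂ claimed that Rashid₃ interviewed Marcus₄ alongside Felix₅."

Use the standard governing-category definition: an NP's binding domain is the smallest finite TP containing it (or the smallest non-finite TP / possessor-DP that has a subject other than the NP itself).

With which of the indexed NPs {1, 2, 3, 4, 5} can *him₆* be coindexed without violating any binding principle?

*him* is a pronoun, so Principle B applies: it must be free in its binding domain.
Binding domain of *him₆*: the matrix TP, whose subject is Mateo₁.
*Mateo₁* c-commands the pronoun within its binding domain → coindexation would violate Principle B.
*Omar₂*: the pronoun c-commands this R-expression → coindexation would violate Principle C on *Omar₂*.
*Rashid₃*: the pronoun c-commands this R-expression → coindexation would violate Principle C on *Rashid₃*.
*Marcus₄*: the pronoun c-commands this R-expression → coindexation would violate Principle C on *Marcus₄*.
*Felix₅*: the pronoun c-commands this R-expression → coindexation would violate Principle C on *Felix₅*.

none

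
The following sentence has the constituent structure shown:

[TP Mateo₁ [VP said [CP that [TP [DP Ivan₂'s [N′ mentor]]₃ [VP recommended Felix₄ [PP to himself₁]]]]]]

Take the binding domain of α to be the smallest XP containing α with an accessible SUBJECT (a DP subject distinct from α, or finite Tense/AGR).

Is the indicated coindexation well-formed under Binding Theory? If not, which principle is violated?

The two coindexed NPs are *Mateo₁* and *himself₁*.
*himself₁* is an anaphor. Principle A requires it to be bound within its binding domain — the embedded TP, whose subject is [Ivan₂'s mentor]₃.
Within that domain it is c-commanded by *[Ivan₂'s mentor]₃*, *Felix₄*, none of which share its index.
*Mateo₁* does c-command the anaphor, but from outside its binding domain.
The anaphor is unbound in its domain → Principle A violation.

Principle A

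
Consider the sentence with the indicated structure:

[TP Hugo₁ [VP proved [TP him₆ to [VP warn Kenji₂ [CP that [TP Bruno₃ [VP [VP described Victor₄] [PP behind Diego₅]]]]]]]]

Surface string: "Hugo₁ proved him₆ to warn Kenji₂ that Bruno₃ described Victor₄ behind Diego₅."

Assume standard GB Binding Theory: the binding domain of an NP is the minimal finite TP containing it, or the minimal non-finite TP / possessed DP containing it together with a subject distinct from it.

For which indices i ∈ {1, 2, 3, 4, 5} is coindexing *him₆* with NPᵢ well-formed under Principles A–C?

*him* is a pronoun, so Principle B applies: it must be free in its binding domain.
Binding domain of *him₆*: the matrix TP, whose subject is Hugo₁.
*Hugo₁* c-commands the pronoun within its binding domain → coindexation would violate Principle B.
*Kenji₂*: the pronoun c-commands this R-expression → coindexation would violate Principle C on *Kenji₂*.
*Bruno₃*: the pronoun c-commands this R-expression → coindexation would violate Principle C on *Bruno₃*.
*Victor₄*: the pronoun c-commands this R-expression → coindexation would violate Principle C on *Victor₄*.
*Diego₅*: the pronoun c-commands this R-expression → coindexation would violate Principle C on *Diego₅*.

none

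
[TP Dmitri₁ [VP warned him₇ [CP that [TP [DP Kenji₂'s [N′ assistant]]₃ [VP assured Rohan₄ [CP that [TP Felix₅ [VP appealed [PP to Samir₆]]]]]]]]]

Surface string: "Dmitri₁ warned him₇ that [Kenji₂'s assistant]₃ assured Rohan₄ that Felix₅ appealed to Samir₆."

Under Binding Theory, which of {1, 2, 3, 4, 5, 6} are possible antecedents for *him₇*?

*him* is a pronoun, so Principle B applies: it must be free in its binding domain.
Binding domain of *him₇*: the matrix TP, whose subject is Dmitri₁.
*Dmitri₁* c-commands the pronoun within its binding domain → coindexation would violate Principle B.
*Kenji₂*: the pronoun c-commands this R-expression → coindexation would violate Principle C on *Kenji₂*.
*[Kenji₂'s assistant]₃*: the pronoun c-commands this R-expression → coindexation would violate Principle C on *[Kenji₂'s assistant]₃*.
*Rohan₄*: the pronoun c-commands this R-expression → coindexation would violate Principle C on *Rohan₄*.
*Felix₅*: the pronoun c-commands this R-expression → coindexation would violate Principle C on *Felix₅*.
*Samir₆*: the pronoun c-commands this R-expression → coindexation would violate Principle C on *Samir₆*.

none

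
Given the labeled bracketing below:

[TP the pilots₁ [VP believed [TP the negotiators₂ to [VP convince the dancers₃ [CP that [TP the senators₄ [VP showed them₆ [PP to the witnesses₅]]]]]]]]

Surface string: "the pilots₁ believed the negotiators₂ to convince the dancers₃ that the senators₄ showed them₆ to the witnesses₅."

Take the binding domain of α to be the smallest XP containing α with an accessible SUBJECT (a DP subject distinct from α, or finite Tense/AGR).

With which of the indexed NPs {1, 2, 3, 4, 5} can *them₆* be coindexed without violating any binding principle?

*them* is a pronoun, so Principle B applies: it must be free in its binding domain.
Binding domain of *them₆*: the embedded TP, whose subject is the senators₄.
*the pilots₁* c-commands the pronoun but from outside its binding domain, and is not c-commanded by it → coindexation permitted.
*the negotiators₂* c-commands the pronoun but from outside its binding domain, and is not c-commanded by it → coindexation permitted.
*the dancers₃* c-commands the pronoun but from outside its binding domain, and is not c-commanded by it → coindexation permitted.
*the senators₄* c-commands the pronoun within its binding domain → coindexation would violate Principle B.
*the witnesses₅*: the pronoun c-commands this R-expression → coindexation would violate Principle C on *the witnesses₅*.

{1, 2, 3}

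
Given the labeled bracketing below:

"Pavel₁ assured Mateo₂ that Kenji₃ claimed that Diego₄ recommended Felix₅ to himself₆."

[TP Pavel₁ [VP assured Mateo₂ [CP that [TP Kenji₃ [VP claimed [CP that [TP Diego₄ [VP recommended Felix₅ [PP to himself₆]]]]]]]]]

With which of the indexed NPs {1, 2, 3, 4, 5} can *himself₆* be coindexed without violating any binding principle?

{4, 5}

*himself* is an anaphor, so Principle A applies: it must be bound in its binding domain.
Binding domain of *himself₆*: the embedded TP, whose subject is Diego₄.
*Pavel₁* c-commands the anaphor but is outside its binding domain → cannot satisfy Principle A.
*Mateo₂* c-commands the anaphor but is outside its binding domain → cannot satisfy Principle A.
*Kenji₃* c-commands the anaphor but is outside its binding domain → cannot satisfy Principle A.
*Diego₄* c-commands the anaphor within its binding domain → licit binder.
*Felix₅* c-commands the anaphor within its binding domain → licit binder.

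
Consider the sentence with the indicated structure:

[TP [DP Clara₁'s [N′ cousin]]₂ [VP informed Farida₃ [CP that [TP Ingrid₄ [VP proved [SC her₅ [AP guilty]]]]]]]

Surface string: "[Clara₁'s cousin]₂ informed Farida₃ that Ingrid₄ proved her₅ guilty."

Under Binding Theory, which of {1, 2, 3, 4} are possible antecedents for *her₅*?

{1, 2, 3}

*her* is a pronoun, so Principle B applies: it must be free in its binding domain.
Binding domain of *her₅*: the embedded TP, whose subject is Ingrid₄.
*Clara₁* and the pronoun do not c-command one another → neither Principle B nor Principle C is at stake; coindexation permitted.
*[Clara₁'s cousin]₂* c-commands the pronoun but from outside its binding domain, and is not c-commanded by it → coindexation permitted.
*Farida₃* c-commands the pronoun but from outside its binding domain, and is not c-commanded by it → coindexation permitted.
*Ingrid₄* c-commands the pronoun within its binding domain → coindexation would violate Principle B.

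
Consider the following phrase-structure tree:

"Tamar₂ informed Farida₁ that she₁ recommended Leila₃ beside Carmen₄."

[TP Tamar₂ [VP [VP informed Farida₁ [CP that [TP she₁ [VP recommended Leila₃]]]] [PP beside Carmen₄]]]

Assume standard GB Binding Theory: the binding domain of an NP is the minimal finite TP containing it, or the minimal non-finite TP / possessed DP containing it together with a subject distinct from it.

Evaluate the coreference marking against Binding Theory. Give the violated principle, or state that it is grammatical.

grammatical

The two coindexed NPs are *Farida₁* and *she₁*.
*she₁* is a pronoun; nothing c-commands it within its binding domain (the embedded TP.), so Principle B holds trivially.
*Farida₁* is an R-expression; *she₁* does not c-command it, and no other NP shares its index, so Principle C is satisfied.
All principles are respected.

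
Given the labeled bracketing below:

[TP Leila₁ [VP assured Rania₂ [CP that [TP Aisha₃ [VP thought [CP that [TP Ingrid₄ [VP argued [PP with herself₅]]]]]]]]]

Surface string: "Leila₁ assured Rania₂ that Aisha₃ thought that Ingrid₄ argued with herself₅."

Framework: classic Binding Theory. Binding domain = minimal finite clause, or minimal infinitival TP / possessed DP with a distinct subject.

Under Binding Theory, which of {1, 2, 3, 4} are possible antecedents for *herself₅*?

{4}

*herself* is an anaphor, so Principle A applies: it must be bound in its binding domain.
Binding domain of *herself₅*: the embedded TP, whose subject is Ingrid₄.
*Leila₁* c-commands the anaphor but is outside its binding domain → cannot satisfy Principle A.
*Rania₂* c-commands the anaphor but is outside its binding domain → cannot satisfy Principle A.
*Aisha₃* c-commands the anaphor but is outside its binding domain → cannot satisfy Principle A.
*Ingrid₄* c-commands the anaphor within its binding domain → licit binder.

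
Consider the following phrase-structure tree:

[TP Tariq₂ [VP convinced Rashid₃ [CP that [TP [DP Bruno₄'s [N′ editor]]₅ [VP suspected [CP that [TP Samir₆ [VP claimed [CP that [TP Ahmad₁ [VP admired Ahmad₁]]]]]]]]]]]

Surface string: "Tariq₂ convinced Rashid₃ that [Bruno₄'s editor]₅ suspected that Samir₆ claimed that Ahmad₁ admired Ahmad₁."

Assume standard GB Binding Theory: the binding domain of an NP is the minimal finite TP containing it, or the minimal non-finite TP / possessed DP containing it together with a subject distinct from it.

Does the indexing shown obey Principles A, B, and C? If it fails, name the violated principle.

The two coindexed NPs are *Ahmad₁* (the lower occurrence) and *Ahmad₁* (the higher occurrence).
*Ahmad₁* (the lower occurrence) is an R-expression. Principle C requires it to be free everywhere.
*Ahmad₁* (the higher occurrence) c-commands it and carries the same index.
The R-expression is bound → Principle C violation.

Principle C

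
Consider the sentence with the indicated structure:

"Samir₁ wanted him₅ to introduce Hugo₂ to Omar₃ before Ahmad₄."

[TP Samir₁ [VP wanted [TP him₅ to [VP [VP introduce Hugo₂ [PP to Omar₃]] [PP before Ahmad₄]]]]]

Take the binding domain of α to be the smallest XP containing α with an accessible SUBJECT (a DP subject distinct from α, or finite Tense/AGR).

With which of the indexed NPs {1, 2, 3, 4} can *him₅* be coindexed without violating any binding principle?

none

*him* is a pronoun, so Principle B applies: it must be free in its binding domain.
Binding domain of *him₅*: the matrix TP, whose subject is Samir₁.
*Samir₁* c-commands the pronoun within its binding domain → coindexation would violate Principle B.
*Hugo₂*: the pronoun c-commands this R-expression → coindexation would violate Principle C on *Hugo₂*.
*Omar₃*: the pronoun c-commands this R-expression → coindexation would violate Principle C on *Omar₃*.
*Ahmad₄*: the pronoun c-commands this R-expression → coindexation would violate Principle C on *Ahmad₄*.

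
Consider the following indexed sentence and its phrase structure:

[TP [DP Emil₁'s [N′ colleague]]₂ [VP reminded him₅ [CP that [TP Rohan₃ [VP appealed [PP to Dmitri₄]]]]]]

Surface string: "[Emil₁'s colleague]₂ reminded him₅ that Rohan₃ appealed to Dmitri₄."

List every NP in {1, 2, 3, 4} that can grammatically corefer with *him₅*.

{1}

*him* is a pronoun, so Principle B applies: it must be free in its binding domain.
Binding domain of *him₅*: the matrix TP, whose subject is [Emil₁'s colleague]₂.
*Emil₁* and the pronoun do not c-command one another → neither Principle B nor Principle C is at stake; coindexation permitted.
*[Emil₁'s colleague]₂* c-commands the pronoun within its binding domain → coindexation would violate Principle B.
*Rohan₃*: the pronoun c-commands this R-expression → coindexation would violate Principle C on *Rohan₃*.
*Dmitri₄*: the pronoun c-commands this R-expression → coindexation would violate Principle C on *Dmitri₄*.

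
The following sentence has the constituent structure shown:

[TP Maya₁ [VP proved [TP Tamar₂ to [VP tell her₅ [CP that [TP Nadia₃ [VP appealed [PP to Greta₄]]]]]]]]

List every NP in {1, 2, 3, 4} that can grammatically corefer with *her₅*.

{1}

*her* is a pronoun, so Principle B applies: it must be free in its binding domain.
Binding domain of *her₅*: the embedded TP, whose subject is Tamar₂.
*Maya₁* c-commands the pronoun but from outside its binding domain, and is not c-commanded by it → coindexation permitted.
*Tamar₂* c-commands the pronoun within its binding domain → coindexation would violate Principle B.
*Nadia₃*: the pronoun c-commands this R-expression → coindexation would violate Principle C on *Nadia₃*.
*Greta₄*: the pronoun c-commands this R-expression → coindexation would violate Principle C on *Greta₄*.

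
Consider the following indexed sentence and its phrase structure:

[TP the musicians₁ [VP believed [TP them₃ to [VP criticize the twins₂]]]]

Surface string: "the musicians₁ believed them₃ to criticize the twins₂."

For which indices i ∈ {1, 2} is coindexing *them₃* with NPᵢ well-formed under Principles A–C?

none

*them* is a pronoun, so Principle B applies: it must be free in its binding domain.
Binding domain of *them₃*: the matrix TP, whose subject is the musicians₁.
*the musicians₁* c-commands the pronoun within its binding domain → coindexation would violate Principle B.
*the twins₂*: the pronoun c-commands this R-expression → coindexation would violate Principle C on *the twins₂*.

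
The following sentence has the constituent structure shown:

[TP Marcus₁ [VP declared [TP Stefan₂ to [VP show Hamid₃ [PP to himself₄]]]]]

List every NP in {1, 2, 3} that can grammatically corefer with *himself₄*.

*himself* is an anaphor, so Principle A applies: it must be bound in its binding domain.
Binding domain of *himself₄*: the embedded TP, whose subject is Stefan₂.
*Marcus₁* c-commands the anaphor but is outside its binding domain → cannot satisfy Principle A.
*Stefan₂* c-commands the anaphor within its binding domain → licit binder.
*Hamid₃* c-commands the anaphor within its binding domain → licit binder.

{2, 3}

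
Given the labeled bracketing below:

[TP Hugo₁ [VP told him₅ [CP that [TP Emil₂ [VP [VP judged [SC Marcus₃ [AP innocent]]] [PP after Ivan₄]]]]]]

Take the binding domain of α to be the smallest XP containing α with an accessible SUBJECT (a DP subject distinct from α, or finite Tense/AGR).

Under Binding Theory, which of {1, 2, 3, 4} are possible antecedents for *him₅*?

none

*him* is a pronoun, so Principle B applies: it must be free in its binding domain.
Binding domain of *him₅*: the matrix TP, whose subject is Hugo₁.
*Hugo₁* c-commands the pronoun within its binding domain → coindexation would violate Principle B.
*Emil₂*: the pronoun c-commands this R-expression → coindexation would violate Principle C on *Emil₂*.
*Marcus₃*: the pronoun c-commands this R-expression → coindexation would violate Principle C on *Marcus₃*.
*Ivan₄*: the pronoun c-commands this R-expression → coindexation would violate Principle C on *Ivan₄*.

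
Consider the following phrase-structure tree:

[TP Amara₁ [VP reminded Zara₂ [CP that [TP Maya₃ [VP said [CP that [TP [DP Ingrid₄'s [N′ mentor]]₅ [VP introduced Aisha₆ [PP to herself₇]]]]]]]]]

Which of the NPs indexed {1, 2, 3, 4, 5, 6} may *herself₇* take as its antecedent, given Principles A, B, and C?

*herself* is an anaphor, so Principle A applies: it must be bound in its binding domain.
Binding domain of *herself₇*: the embedded TP, whose subject is [Ingrid₄'s mentor]₅.
*Amara₁* c-commands the anaphor but is outside its binding domain → cannot satisfy Principle A.
*Zara₂* c-commands the anaphor but is outside its binding domain → cannot satisfy Principle A.
*Maya₃* c-commands the anaphor but is outside its binding domain → cannot satisfy Principle A.
*Ingrid₄* does not c-command the anaphor → cannot bind it.
*[Ingrid₄'s mentor]₅* c-commands the anaphor within its binding domain → licit binder.
*Aisha₆* c-commands the anaphor within its binding domain → licit binder.

{5, 6}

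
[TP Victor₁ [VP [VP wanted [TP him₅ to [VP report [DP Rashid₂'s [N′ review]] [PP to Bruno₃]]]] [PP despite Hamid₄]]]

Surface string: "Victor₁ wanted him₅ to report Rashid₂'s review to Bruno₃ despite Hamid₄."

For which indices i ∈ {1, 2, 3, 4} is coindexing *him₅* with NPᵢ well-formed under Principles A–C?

*him* is a pronoun, so Principle B applies: it must be free in its binding domain.
Binding domain of *him₅*: the matrix TP, whose subject is Victor₁.
*Victor₁* c-commands the pronoun within its binding domain → coindexation would violate Principle B.
*Rashid₂*: the pronoun c-commands this R-expression → coindexation would violate Principle C on *Rashid₂*.
*Bruno₃*: the pronoun c-commands this R-expression → coindexation would violate Principle C on *Bruno₃*.
*Hamid₄* and the pronoun do not c-command one another → neither Principle B nor Principle C is at stake; coindexation permitted.

{4}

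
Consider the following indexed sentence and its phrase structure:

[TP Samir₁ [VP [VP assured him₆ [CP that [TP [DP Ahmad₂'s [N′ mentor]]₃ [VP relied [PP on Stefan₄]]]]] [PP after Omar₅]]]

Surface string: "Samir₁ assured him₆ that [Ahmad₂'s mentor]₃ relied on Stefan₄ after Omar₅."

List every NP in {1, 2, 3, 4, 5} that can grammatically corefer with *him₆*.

{5}

*him* is a pronoun, so Principle B applies: it must be free in its binding domain.
Binding domain of *him₆*: the matrix TP, whose subject is Samir₁.
*Samir₁* c-commands the pronoun within its binding domain → coindexation would violate Principle B.
*Ahmad₂*: the pronoun c-commands this R-expression → coindexation would violate Principle C on *Ahmad₂*.
*[Ahmad₂'s mentor]₃*: the pronoun c-commands this R-expression → coindexation would violate Principle C on *[Ahmad₂'s mentor]₃*.
*Stefan₄*: the pronoun c-commands this R-expression → coindexation would violate Principle C on *Stefan₄*.
*Omar₅* and the pronoun do not c-command one another → neither Principle B nor Principle C is at stake; coindexation permitted.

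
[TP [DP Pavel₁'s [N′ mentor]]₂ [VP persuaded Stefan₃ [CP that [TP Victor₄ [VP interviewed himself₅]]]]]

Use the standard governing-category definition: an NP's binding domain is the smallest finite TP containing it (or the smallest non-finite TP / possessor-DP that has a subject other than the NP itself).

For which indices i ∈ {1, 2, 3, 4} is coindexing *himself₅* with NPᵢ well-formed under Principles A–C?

{4}

*himself* is an anaphor, so Principle A applies: it must be bound in its binding domain.
Binding domain of *himself₅*: the embedded TP, whose subject is Victor₄.
*Pavel₁* does not c-command the anaphor → cannot bind it.
*[Pavel₁'s mentor]₂* c-commands the anaphor but is outside its binding domain → cannot satisfy Principle A.
*Stefan₃* c-commands the anaphor but is outside its binding domain → cannot satisfy Principle A.
*Victor₄* c-commands the anaphor within its binding domain → licit binder.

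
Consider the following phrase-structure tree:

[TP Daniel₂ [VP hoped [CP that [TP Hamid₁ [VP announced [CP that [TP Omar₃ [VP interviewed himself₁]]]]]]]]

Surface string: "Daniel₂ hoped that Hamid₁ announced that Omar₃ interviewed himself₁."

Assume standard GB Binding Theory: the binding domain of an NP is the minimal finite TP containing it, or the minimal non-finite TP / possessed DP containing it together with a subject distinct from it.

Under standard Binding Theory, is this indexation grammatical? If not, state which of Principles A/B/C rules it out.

The two coindexed NPs are *Hamid₁* and *himself₁*.
*himself₁* is an anaphor. Principle A requires it to be bound within its binding domain — the embedded TP, whose subject is Omar₃.
Within that domain it is c-commanded by *Omar₃*, which does not share its index.
*Hamid₁* does c-command the anaphor, but from outside its binding domain.
The anaphor is unbound in its domain → Principle A violation.

Principle A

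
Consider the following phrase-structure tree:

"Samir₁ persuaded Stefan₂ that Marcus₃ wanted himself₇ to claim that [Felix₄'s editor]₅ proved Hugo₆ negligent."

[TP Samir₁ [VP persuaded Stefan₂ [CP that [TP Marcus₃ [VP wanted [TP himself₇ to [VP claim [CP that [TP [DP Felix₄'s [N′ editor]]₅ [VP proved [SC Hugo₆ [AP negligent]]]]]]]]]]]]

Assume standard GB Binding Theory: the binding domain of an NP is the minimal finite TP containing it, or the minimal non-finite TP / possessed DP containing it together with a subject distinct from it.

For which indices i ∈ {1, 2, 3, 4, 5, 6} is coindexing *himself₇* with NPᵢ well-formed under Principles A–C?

*himself* is an anaphor, so Principle A applies: it must be bound in its binding domain.
Binding domain of *himself₇*: the embedded TP, whose subject is Marcus₃.
*Samir₁* c-commands the anaphor but is outside its binding domain → cannot satisfy Principle A.
*Stefan₂* c-commands the anaphor but is outside its binding domain → cannot satisfy Principle A.
*Marcus₃* c-commands the anaphor within its binding domain → licit binder.
*Felix₄* does not c-command the anaphor → cannot bind it.
*[Felix₄'s editor]₅* does not c-command the anaphor → cannot bind it.
*Hugo₆* does not c-command the anaphor → cannot bind it.

{3}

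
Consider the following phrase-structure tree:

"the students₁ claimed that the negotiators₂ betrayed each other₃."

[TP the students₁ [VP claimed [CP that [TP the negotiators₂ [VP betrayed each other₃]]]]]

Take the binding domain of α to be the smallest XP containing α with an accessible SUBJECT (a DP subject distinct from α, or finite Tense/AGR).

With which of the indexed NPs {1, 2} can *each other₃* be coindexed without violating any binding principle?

*each other* is an anaphor, so Principle A applies: it must be bound in its binding domain.
Binding domain of *each other₃*: the embedded TP, whose subject is the negotiators₂.
*the students₁* c-commands the anaphor but is outside its binding domain → cannot satisfy Principle A.
*the negotiators₂* c-commands the anaphor within its binding domain → licit binder.

{2}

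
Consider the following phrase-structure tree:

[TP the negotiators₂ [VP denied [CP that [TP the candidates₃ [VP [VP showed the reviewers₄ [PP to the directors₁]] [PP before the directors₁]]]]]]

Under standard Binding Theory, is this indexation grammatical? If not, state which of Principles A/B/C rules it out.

grammatical

The two coindexed NPs are *the directors₁* and *the directors₁*.
*the directors₁* is an R-expression; no coindexed NP c-commands it, so Principle C holds.
*the directors₁* is an R-expression; *the directors₁* does not c-command it, and no other NP shares its index, so Principle C is satisfied.
All principles are respected.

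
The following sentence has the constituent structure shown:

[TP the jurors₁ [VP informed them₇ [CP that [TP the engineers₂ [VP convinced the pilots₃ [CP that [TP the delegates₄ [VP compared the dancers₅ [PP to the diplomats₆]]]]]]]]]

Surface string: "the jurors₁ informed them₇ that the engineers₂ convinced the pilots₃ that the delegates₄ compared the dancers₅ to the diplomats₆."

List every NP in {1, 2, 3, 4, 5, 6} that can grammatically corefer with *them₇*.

none

*them* is a pronoun, so Principle B applies: it must be free in its binding domain.
Binding domain of *them₇*: the matrix TP, whose subject is the jurors₁.
*the jurors₁* c-commands the pronoun within its binding domain → coindexation would violate Principle B.
*the engineers₂*: the pronoun c-commands this R-expression → coindexation would violate Principle C on *the engineers₂*.
*the pilots₃*: the pronoun c-commands this R-expression → coindexation would violate Principle C on *the pilots₃*.
*the delegates₄*: the pronoun c-commands this R-expression → coindexation would violate Principle C on *the delegates₄*.
*the dancers₅*: the pronoun c-commands this R-expression → coindexation would violate Principle C on *the dancers₅*.
*the diplomats₆*: the pronoun c-commands this R-expression → coindexation would violate Principle C on *the diplomats₆*.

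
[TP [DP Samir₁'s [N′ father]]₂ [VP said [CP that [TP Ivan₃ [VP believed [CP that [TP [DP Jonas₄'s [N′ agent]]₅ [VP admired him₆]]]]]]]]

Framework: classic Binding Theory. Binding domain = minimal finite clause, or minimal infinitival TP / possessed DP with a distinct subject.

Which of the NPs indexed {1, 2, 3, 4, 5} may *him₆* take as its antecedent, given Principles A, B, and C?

*him* is a pronoun, so Principle B applies: it must be free in its binding domain.
Binding domain of *him₆*: the embedded TP, whose subject is [Jonas₄'s agent]₅.
*Samir₁* and the pronoun do not c-command one another → neither Principle B nor Principle C is at stake; coindexation permitted.
*[Samir₁'s father]₂* c-commands the pronoun but from outside its binding domain, and is not c-commanded by it → coindexation permitted.
*Ivan₃* c-commands the pronoun but from outside its binding domain, and is not c-commanded by it → coindexation permitted.
*Jonas₄* and the pronoun do not c-command one another → neither Principle B nor Principle C is at stake; coindexation permitted.
*[Jonas₄'s agent]₅* c-commands the pronoun within its binding domain → coindexation would violate Principle B.

{1, 2, 3, 4}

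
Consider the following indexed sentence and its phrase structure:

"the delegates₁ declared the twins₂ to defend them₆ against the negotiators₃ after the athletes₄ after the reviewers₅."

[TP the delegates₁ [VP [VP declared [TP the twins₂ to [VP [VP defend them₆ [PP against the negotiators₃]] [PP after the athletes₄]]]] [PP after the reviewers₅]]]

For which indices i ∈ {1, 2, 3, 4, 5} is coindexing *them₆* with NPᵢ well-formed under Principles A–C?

*them* is a pronoun, so Principle B applies: it must be free in its binding domain.
Binding domain of *them₆*: the embedded TP, whose subject is the twins₂.
*the delegates₁* c-commands the pronoun but from outside its binding domain, and is not c-commanded by it → coindexation permitted.
*the twins₂* c-commands the pronoun within its binding domain → coindexation would violate Principle B.
*the negotiators₃*: the pronoun c-commands this R-expression → coindexation would violate Principle C on *the negotiators₃*.
*the athletes₄* and the pronoun do not c-command one another → neither Principle B nor Principle C is at stake; coindexation permitted.
*the reviewers₅* and the pronoun do not c-command one another → neither Principle B nor Principle C is at stake; coindexation permitted.

{1, 4, 5}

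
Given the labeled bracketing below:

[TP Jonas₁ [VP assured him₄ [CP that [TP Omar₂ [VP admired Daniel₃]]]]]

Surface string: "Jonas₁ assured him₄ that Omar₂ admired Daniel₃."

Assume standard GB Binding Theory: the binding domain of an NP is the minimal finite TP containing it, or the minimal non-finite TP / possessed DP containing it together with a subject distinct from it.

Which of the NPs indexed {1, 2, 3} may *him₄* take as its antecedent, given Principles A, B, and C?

*him* is a pronoun, so Principle B applies: it must be free in its binding domain.
Binding domain of *him₄*: the matrix TP, whose subject is Jonas₁.
*Jonas₁* c-commands the pronoun within its binding domain → coindexation would violate Principle B.
*Omar₂*: the pronoun c-commands this R-expression → coindexation would violate Principle C on *Omar₂*.
*Daniel₃*: the pronoun c-commands this R-expression → coindexation would violate Principle C on *Daniel₃*.

none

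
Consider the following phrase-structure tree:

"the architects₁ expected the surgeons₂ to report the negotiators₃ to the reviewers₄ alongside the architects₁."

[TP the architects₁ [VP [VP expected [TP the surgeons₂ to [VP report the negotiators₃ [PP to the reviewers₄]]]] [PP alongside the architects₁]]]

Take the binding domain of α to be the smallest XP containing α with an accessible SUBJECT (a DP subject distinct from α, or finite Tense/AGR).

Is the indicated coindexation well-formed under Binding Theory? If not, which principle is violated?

The two coindexed NPs are *the architects₁* (the higher occurrence) and *the architects₁* (the lower occurrence).
*the architects₁* (the lower occurrence) is an R-expression. Principle C requires it to be free everywhere.
*the architects₁* (the higher occurrence) c-commands it and carries the same index.
The R-expression is bound → Principle C violation.

Principle C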